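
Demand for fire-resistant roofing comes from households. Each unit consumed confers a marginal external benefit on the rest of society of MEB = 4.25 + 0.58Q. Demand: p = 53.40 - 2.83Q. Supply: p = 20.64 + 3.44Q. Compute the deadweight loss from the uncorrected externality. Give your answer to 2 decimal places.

Market equilibrium (private): 20.64 + 3.44Q = 53.40 - 2.83Q → Q_m = 5.2249.
Social marginal benefit = demand + MEB = 57.65 - 2.25Q.
Set SMB = MC: 57.65 - 2.25Q = 20.64 + 3.44Q → Q* = 6.5044.
The welfare-loss triangle has base |Q_m − Q*| and height MEB(Q_m) (the vertical gap between SMB and MC is zero at Q* and MEB at Q_m).
DWL = ½ × 1.2795 × 7.2804 = 4.6576.

DWL = 4.66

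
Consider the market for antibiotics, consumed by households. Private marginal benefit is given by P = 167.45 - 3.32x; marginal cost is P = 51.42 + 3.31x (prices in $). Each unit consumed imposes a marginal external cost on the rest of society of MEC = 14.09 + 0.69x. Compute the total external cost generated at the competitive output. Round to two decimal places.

Market equilibrium (private): 51.42 + 3.31x = 167.45 - 3.32x → x_m = 17.5008.
Total external cost = ∫₀^{x_m} (14.09 + 0.69x) dx = 14.09×17.5008 + ½×0.69×17.5008² = 352.2522.

$352.25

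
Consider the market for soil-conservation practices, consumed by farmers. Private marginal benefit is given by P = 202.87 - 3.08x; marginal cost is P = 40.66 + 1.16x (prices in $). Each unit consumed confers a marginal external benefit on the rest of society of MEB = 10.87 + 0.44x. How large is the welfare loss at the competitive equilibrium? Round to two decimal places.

DWL = $100.98

Market equilibrium (private): 40.66 + 1.16x = 202.87 - 3.08x → x_m = 38.2571.
Social marginal benefit = demand + MEB = 213.74 - 2.64x.
Set SMB = MC: 213.74 - 2.64x = 40.66 + 1.16x → x* = 45.5474.
The loss is the area between SMB and MC from x* to x_m; with linear curves that's a triangle of height MEB(x_m).
DWL = ½ × 7.2903 × 27.7031 = 100.9820.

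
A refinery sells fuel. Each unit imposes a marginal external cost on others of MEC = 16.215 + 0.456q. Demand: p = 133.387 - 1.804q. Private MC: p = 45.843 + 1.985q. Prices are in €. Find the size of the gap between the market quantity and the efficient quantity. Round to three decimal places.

Market equilibrium (private): 45.843 + 1.985q = 133.387 - 1.804q → q_m = 23.1048.
Social marginal cost = private MC + MEC = 62.058 + 2.441q.
Set SMC = demand: 62.058 + 2.441q = 133.387 - 1.804q → q* = 16.8031.
Gap = |23.1048 − 16.8031| = 6.3017.

6.302 units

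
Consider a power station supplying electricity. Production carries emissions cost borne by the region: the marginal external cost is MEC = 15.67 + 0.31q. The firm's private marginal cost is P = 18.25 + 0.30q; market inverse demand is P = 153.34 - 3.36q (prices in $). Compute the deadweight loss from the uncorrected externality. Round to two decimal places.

Market equilibrium (private): 18.25 + 0.30q = 153.34 - 3.36q → q_m = 36.9098.
Social marginal cost = private MC + MEC = 33.92 + 0.61q.
Set SMC = demand: 33.92 + 0.61q = 153.34 - 3.36q → q* = 30.0806.
Height of the DWL triangle at q_m is SMC(q_m) − demand(q_m) = MEC(q_m) = 27.1120.
DWL = ½ × 6.8292 × 27.1120 = 92.5766.

DWL = $92.58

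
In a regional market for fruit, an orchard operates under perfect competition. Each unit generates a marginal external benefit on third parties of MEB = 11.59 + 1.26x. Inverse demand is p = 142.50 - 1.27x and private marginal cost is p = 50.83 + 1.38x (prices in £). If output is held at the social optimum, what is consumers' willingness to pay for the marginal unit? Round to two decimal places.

P = £48.15

Social marginal cost = private MC − MEB = 39.24 + 0.12x.
Set SMC = demand: 39.24 + 0.12x = 142.50 - 1.27x → x* = 74.2878.
Consumer price on the demand curve at x*: 142.50 − 1.27×74.2878 = 48.1545.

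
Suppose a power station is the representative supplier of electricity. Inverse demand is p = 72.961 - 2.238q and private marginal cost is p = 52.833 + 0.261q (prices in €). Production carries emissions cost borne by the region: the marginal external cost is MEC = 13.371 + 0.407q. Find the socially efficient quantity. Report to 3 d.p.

Social marginal cost = private MC + MEC = 66.204 + 0.668q.
Set SMC = demand: 66.204 + 0.668q = 72.961 - 2.238q → q* = 2.3252.

q* = 2.325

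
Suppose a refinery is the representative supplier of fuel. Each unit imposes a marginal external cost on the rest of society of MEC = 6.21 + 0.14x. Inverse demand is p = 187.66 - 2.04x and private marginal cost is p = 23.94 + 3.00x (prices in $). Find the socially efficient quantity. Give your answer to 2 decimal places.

x* = 30.41

Social marginal cost = private MC + MEC = 30.15 + 3.14x.
Set SMC = demand: 30.15 + 3.14x = 187.66 - 2.04x → x* = 30.4073.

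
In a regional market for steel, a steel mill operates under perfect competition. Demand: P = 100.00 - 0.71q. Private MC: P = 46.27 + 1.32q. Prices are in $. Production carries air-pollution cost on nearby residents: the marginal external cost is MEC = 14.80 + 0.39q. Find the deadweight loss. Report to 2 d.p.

DWL = $130.40

Market equilibrium (private): 46.27 + 1.32q = 100.00 - 0.71q → q_m = 26.4680.
Social marginal cost = private MC + MEC = 61.07 + 1.71q.
Set SMC = demand: 61.07 + 1.71q = 100.00 - 0.71q → q* = 16.0868.
Height of the DWL triangle at q_m is SMC(q_m) − demand(q_m) = MEC(q_m) = 25.1225.
DWL = ½ × 10.3812 × 25.1225 = 130.4008.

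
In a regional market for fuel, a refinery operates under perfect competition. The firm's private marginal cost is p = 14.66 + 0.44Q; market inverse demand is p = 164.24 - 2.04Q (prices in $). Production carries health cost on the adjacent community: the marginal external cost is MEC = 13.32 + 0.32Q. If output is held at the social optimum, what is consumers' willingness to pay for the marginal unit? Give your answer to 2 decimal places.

Social marginal cost = private MC + MEC = 27.98 + 0.76Q.
Set SMC = demand: 27.98 + 0.76Q = 164.24 - 2.04Q → Q* = 48.6643.
Consumer price on the demand curve at Q*: 164.24 − 2.04×48.6643 = 64.9648.

P = $64.96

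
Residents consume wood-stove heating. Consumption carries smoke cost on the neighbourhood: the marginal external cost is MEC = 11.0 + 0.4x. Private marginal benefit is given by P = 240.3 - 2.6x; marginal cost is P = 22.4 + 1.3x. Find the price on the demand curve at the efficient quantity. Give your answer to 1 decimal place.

Social marginal benefit = demand − MEC = 229.3 - 3.0x.
Set SMB = MC: 229.3 - 3.0x = 22.4 + 1.3x → x* = 48.1163.
Consumer price on the demand curve at x*: 240.3 − 2.6×48.1163 = 115.1976.

P = 115.2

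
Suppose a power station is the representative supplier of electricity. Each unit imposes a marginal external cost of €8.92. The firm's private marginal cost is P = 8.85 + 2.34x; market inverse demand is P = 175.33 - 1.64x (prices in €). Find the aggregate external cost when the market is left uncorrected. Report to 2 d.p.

Market equilibrium (private): 8.85 + 2.34x = 175.33 - 1.64x → x_m = 41.8291.
Total external cost = MEC × x_m = 8.92 × 41.8291 = 373.1156.

€373.12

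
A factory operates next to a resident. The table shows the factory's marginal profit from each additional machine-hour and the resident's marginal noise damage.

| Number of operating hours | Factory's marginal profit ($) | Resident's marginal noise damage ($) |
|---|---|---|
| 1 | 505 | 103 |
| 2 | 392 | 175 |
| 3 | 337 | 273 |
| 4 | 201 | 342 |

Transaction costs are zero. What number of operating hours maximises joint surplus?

Bargaining reaches the level where marginal profit last exceeds marginal noise damage.
That holds through level 3 (337 ≥ 273) but not at 4 (201 < 342).

3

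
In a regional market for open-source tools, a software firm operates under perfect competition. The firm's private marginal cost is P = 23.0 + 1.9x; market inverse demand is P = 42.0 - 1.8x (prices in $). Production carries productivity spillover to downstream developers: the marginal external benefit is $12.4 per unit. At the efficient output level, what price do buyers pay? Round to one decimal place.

Social marginal cost = private MC − MEB = 10.6 + 1.9x.
Set SMC = demand: 10.6 + 1.9x = 42.0 - 1.8x → x* = 8.4865.
Consumer price on the demand curve at x*: 42.0 − 1.8×8.4865 = 26.7243.

P = $26.7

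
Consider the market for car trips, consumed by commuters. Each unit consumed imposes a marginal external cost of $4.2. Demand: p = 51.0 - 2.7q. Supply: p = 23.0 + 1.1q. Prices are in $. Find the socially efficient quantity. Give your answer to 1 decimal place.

q* = 6.3

Social marginal benefit = demand − MEC = 46.8 - 2.7q.
Set SMB = MC: 46.8 - 2.7q = 23.0 + 1.1q → q* = 6.2632.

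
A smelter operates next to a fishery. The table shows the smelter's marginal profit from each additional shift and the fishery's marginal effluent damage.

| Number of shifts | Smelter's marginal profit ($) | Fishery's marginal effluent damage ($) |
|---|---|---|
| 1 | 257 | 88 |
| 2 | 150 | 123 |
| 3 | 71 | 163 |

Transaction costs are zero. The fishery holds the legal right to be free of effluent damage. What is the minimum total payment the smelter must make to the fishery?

Efficient level: marginal profit ≥ marginal effluent damage through level 2, so k* = 2.
With the fishery holding the right, the smelter must at least compensate total damage at k*: 88 + 123 = 211.

$211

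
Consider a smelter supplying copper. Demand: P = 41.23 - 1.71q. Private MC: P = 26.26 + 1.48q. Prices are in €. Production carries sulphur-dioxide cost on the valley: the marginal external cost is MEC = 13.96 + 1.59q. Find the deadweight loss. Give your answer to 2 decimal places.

Market equilibrium (private): 26.26 + 1.48q = 41.23 - 1.71q → q_m = 4.6928.
Social marginal cost = private MC + MEC = 40.22 + 3.07q.
Set SMC = demand: 40.22 + 3.07q = 41.23 - 1.71q → q* = 0.2113.
Between q* and q_m the wedge SMC − demand runs linearly from 0 to MEC(q_m), so the loss is a triangle.
DWL = ½ × 4.4815 × 21.4215 = 48.0002.

DWL = €48.00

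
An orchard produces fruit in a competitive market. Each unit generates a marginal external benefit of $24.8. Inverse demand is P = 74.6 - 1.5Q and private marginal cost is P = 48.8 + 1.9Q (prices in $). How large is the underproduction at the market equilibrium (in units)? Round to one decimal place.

Market equilibrium (private): 48.8 + 1.9Q = 74.6 - 1.5Q → Q_m = 7.5882.
Social marginal cost = private MC − MEB = 24.0 + 1.9Q.
Set SMC = demand: 24.0 + 1.9Q = 74.6 - 1.5Q → Q* = 14.8824.
Gap = |7.5882 − 14.8824| = 7.2942.

7.3 units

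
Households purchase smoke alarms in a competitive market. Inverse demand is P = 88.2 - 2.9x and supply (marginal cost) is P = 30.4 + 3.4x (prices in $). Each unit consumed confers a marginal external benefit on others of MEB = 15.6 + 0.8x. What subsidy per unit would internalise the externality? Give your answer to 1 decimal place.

Social marginal benefit = demand + MEB = 103.8 - 2.1x.
Set SMB = MC: 103.8 - 2.1x = 30.4 + 3.4x → x* = 13.3455.
The Pigouvian subsidy equals MEB at x*: 15.6 + 0.8×13.3455 = 26.2764.

subsidy = $26.3 per unit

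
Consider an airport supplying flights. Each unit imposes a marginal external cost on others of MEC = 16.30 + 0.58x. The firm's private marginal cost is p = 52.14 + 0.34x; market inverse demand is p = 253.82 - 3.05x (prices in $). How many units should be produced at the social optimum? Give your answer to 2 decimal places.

x* = 46.70

Social marginal cost = private MC + MEC = 68.44 + 0.92x.
Set SMC = demand: 68.44 + 0.92x = 253.82 - 3.05x → x* = 46.6952.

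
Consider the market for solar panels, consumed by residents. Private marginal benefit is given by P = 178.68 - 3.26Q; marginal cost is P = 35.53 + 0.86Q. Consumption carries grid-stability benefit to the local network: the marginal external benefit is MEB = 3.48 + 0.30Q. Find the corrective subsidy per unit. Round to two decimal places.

subsidy = 15.00 per unit

Social marginal benefit = demand + MEB = 182.16 - 2.96Q.
Set SMB = MC: 182.16 - 2.96Q = 35.53 + 0.86Q → Q* = 38.3848.
The Pigouvian subsidy equals MEB at Q*: 3.48 + 0.30×38.3848 = 14.9954.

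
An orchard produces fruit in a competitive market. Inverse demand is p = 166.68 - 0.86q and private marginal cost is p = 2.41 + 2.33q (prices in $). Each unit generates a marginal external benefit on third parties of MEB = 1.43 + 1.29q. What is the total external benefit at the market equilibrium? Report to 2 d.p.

$1784.03

Market equilibrium (private): 2.41 + 2.33q = 166.68 - 0.86q → q_m = 51.4953.
Total external benefit = ∫₀^{q_m} (1.43 + 1.29q) dq = 1.43×51.4953 + ½×1.29×51.4953² = 1784.0273.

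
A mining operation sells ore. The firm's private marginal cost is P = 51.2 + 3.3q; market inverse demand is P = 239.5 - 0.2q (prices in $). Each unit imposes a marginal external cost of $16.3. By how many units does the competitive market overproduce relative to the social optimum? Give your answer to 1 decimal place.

Market equilibrium (private): 51.2 + 3.3q = 239.5 - 0.2q → q_m = 53.8000.
Social marginal cost = private MC + MEC = 67.5 + 3.3q.
Set SMC = demand: 67.5 + 3.3q = 239.5 - 0.2q → q* = 49.1429.
Gap = |53.8000 − 49.1429| = 4.6571.

4.7 units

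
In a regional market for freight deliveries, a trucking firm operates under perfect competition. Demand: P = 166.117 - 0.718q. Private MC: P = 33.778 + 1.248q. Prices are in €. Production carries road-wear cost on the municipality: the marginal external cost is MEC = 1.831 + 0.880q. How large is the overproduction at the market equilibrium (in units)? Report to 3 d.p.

21.457 units

Market equilibrium (private): 33.778 + 1.248q = 166.117 - 0.718q → q_m = 67.3138.
Social marginal cost = private MC + MEC = 35.609 + 2.128q.
Set SMC = demand: 35.609 + 2.128q = 166.117 - 0.718q → q* = 45.8566.
Gap = |67.3138 − 45.8566| = 21.4572.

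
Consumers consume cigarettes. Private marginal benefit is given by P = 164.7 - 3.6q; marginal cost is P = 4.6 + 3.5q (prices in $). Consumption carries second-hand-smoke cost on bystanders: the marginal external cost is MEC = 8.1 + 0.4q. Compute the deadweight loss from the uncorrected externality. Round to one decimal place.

Market equilibrium (private): 4.6 + 3.5q = 164.7 - 3.6q → q_m = 22.5493.
Social marginal benefit = demand − MEC = 156.6 - 4.0q.
Set SMB = MC: 156.6 - 4.0q = 4.6 + 3.5q → q* = 20.2667.
The welfare-loss triangle has base |q_m − q*| and height MEC(q_m) (the vertical gap between SMB and MC is zero at q* and MEC at q_m).
DWL = ½ × 2.2826 × 17.1197 = 19.5387.

DWL = $19.5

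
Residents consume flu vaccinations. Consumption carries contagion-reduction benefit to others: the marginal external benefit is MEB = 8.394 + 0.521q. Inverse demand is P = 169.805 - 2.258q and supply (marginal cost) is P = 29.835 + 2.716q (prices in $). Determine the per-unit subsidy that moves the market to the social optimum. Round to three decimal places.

subsidy = $25.753 per unit

Social marginal benefit = demand + MEB = 178.199 - 1.737q.
Set SMB = MC: 178.199 - 1.737q = 29.835 + 2.716q → q* = 33.3178.
The Pigouvian subsidy equals MEB at q*: 8.394 + 0.521×33.3178 = 25.7526.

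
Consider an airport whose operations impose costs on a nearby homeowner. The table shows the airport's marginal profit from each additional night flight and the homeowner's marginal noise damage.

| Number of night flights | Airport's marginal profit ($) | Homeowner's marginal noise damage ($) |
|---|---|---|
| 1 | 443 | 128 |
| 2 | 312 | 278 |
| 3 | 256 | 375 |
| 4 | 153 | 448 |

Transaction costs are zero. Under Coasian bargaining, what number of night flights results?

2

Bargaining reaches the level where marginal profit last exceeds marginal noise damage.
That holds through level 2 (312 ≥ 278) but not at 3 (256 < 375).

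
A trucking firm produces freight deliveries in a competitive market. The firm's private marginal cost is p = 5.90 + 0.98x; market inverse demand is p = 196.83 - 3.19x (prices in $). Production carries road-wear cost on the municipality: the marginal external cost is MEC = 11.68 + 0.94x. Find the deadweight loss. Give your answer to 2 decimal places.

Market equilibrium (private): 5.90 + 0.98x = 196.83 - 3.19x → x_m = 45.7866.
Social marginal cost = private MC + MEC = 17.58 + 1.92x.
Set SMC = demand: 17.58 + 1.92x = 196.83 - 3.19x → x* = 35.0783.
Height of the DWL triangle at x_m is SMC(x_m) − demand(x_m) = MEC(x_m) = 54.7194.
DWL = ½ × 10.7083 × 54.7194 = 292.9759.

DWL = $292.98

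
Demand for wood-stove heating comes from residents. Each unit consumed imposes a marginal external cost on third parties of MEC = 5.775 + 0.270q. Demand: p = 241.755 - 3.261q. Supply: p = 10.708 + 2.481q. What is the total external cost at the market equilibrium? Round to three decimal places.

Market equilibrium (private): 10.708 + 2.481q = 241.755 - 3.261q → q_m = 40.2381.
Total external cost = ∫₀^{q_m} (5.775 + 0.270q) dq = 5.775×40.2381 + ½×0.270×40.2381² = 450.9542.

450.954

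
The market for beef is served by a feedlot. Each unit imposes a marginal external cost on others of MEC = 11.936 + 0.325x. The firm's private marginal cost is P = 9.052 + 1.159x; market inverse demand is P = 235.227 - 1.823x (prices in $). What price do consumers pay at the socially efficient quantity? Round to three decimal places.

P = $117.127

Social marginal cost = private MC + MEC = 20.988 + 1.484x.
Set SMC = demand: 20.988 + 1.484x = 235.227 - 1.823x → x* = 64.7835.
Consumer price on the demand curve at x*: 235.227 − 1.823×64.7835 = 117.1267.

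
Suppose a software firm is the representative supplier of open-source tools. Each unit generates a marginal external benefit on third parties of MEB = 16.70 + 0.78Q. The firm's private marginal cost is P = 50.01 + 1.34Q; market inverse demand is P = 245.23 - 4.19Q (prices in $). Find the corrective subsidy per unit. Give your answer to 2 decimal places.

subsidy = $51.50 per unit

Social marginal cost = private MC − MEB = 33.31 + 0.56Q.
Set SMC = demand: 33.31 + 0.56Q = 245.23 - 4.19Q → Q* = 44.6147.
The Pigouvian subsidy equals MEB at Q*: 16.70 + 0.78×44.6147 = 51.4995.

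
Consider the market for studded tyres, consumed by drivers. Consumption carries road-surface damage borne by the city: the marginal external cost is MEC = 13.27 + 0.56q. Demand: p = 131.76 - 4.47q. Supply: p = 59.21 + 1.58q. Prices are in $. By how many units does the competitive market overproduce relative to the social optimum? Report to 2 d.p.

Market equilibrium (private): 59.21 + 1.58q = 131.76 - 4.47q → q_m = 11.9917.
Social marginal benefit = demand − MEC = 118.49 - 5.03q.
Set SMB = MC: 118.49 - 5.03q = 59.21 + 1.58q → q* = 8.9682.
Gap = |11.9917 − 8.9682| = 3.0235.

3.02 units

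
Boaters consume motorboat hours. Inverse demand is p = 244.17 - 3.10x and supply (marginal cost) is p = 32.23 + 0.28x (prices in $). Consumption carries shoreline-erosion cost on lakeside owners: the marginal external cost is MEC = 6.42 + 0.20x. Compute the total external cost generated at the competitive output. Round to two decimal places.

$795.74

Market equilibrium (private): 32.23 + 0.28x = 244.17 - 3.10x → x_m = 62.7041.
Total external cost = ∫₀^{x_m} (6.42 + 0.20x) dx = 6.42×62.7041 + ½×0.20×62.7041² = 795.7407.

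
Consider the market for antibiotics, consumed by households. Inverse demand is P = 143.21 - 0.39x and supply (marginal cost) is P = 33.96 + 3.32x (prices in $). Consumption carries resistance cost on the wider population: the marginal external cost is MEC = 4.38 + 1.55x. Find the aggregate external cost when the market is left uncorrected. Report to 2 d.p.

Market equilibrium (private): 33.96 + 3.32x = 143.21 - 0.39x → x_m = 29.4474.
Total external cost = ∫₀^{x_m} (4.38 + 1.55x) dx = 4.38×29.4474 + ½×1.55×29.4474² = 801.0204.

$801.02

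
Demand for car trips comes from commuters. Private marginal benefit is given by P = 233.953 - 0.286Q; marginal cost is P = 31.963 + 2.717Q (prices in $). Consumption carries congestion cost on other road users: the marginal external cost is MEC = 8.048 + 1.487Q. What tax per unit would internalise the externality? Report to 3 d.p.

tax = $72.278 per unit

Social marginal benefit = demand − MEC = 225.905 - 1.773Q.
Set SMB = MC: 225.905 - 1.773Q = 31.963 + 2.717Q → Q* = 43.1942.
The Pigouvian tax equals MEC at Q*: 8.048 + 1.487×43.1942 = 72.2778.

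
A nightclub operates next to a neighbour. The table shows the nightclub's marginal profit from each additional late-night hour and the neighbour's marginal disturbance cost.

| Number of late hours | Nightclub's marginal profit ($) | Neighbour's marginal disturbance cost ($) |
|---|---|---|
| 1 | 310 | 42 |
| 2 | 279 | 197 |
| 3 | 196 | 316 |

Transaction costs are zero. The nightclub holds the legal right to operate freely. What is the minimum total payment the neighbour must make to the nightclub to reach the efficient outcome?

$196

Left alone the nightclub would choose level 3 (marginal profit stays positive).
Efficient level: k* = 2 (marginal profit ≥ marginal disturbance cost through 2).
The neighbour must at least cover the nightclub's forgone profit from cutting 3→2: 196 = 196.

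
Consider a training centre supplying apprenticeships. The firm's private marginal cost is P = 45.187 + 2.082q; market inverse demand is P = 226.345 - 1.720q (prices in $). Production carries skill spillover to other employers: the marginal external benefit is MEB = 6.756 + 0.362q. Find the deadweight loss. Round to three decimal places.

Market equilibrium (private): 45.187 + 2.082q = 226.345 - 1.720q → q_m = 47.6481.
Social marginal cost = private MC − MEB = 38.431 + 1.720q.
Set SMC = demand: 38.431 + 1.720q = 226.345 - 1.720q → q* = 54.6262.
The welfare-loss triangle has base |q_m − q*| and height MEB(q_m) (the vertical gap between SMC and demand is zero at q* and MEB at q_m).
DWL = ½ × 6.9781 × 24.0046 = 83.7532.

DWL = $83.753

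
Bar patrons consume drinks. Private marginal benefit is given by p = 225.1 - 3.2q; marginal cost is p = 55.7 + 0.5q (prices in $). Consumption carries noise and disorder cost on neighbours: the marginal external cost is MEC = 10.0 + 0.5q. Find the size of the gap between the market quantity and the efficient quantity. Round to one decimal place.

Market equilibrium (private): 55.7 + 0.5q = 225.1 - 3.2q → q_m = 45.7838.
Social marginal benefit = demand − MEC = 215.1 - 3.7q.
Set SMB = MC: 215.1 - 3.7q = 55.7 + 0.5q → q* = 37.9524.
Gap = |45.7838 − 37.9524| = 7.8314.

7.8 units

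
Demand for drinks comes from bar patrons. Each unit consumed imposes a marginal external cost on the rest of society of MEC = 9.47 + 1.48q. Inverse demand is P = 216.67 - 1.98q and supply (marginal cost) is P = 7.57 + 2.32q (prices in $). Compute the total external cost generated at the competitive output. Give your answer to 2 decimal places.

Market equilibrium (private): 7.57 + 2.32q = 216.67 - 1.98q → q_m = 48.6279.
Total external cost = ∫₀^{q_m} (9.47 + 1.48q) dq = 9.47×48.6279 + ½×1.48×48.6279² = 2210.3640.

$2210.36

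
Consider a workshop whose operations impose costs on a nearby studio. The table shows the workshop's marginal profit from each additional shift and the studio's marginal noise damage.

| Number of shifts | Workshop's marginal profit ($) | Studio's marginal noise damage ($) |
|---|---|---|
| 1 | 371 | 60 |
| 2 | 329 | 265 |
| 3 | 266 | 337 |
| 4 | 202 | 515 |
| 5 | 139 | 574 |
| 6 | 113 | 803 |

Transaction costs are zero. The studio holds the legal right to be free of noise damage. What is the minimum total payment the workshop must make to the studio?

$325

Efficient level: marginal profit ≥ marginal noise damage through level 2, so k* = 2.
With the studio holding the right, the workshop must at least compensate total damage at k*: 60 + 265 = 325.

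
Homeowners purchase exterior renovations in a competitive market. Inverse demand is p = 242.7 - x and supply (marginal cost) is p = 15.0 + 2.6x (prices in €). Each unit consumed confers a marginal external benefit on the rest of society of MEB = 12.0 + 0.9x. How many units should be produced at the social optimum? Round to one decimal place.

Social marginal benefit = demand + MEB = 254.7 - 0.1x.
Set SMB = MC: 254.7 - 0.1x = 15.0 + 2.6x → x* = 88.7778.

x* = 88.8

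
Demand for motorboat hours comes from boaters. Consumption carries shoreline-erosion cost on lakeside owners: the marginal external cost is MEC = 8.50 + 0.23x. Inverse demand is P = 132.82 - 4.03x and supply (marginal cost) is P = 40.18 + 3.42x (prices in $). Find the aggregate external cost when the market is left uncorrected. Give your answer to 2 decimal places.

$123.48

Market equilibrium (private): 40.18 + 3.42x = 132.82 - 4.03x → x_m = 12.4349.
Total external cost = ∫₀^{x_m} (8.50 + 0.23x) dx = 8.50×12.4349 + ½×0.23×12.4349² = 123.4787.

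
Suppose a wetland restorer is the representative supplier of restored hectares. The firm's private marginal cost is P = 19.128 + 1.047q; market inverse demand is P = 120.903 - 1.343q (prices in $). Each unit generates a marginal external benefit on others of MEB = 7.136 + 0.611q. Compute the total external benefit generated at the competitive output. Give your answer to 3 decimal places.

$857.862

Market equilibrium (private): 19.128 + 1.047q = 120.903 - 1.343q → q_m = 42.5837.
Total external benefit = ∫₀^{q_m} (7.136 + 0.611q) dq = 7.136×42.5837 + ½×0.611×42.5837² = 857.8623.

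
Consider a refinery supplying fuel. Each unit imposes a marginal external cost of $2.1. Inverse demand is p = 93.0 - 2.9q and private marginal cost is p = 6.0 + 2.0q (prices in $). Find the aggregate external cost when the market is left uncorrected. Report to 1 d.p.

$37.3

Market equilibrium (private): 6.0 + 2.0q = 93.0 - 2.9q → q_m = 17.7551.
Total external cost = MEC × q_m = 2.1 × 17.7551 = 37.2857.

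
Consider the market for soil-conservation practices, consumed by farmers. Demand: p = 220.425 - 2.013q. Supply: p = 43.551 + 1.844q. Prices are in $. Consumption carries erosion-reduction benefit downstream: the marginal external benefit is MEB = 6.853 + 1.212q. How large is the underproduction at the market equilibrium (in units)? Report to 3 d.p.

23.604 units

Market equilibrium (private): 43.551 + 1.844q = 220.425 - 2.013q → q_m = 45.8579.
Social marginal benefit = demand + MEB = 227.278 - 0.801q.
Set SMB = MC: 227.278 - 0.801q = 43.551 + 1.844q → q* = 69.4620.
Gap = |45.8579 − 69.4620| = 23.6041.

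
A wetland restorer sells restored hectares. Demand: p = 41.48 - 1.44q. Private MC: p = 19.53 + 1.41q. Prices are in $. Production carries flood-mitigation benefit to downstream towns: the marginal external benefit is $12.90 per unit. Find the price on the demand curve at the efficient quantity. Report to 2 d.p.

P = $23.87

Social marginal cost = private MC − MEB = 6.63 + 1.41q.
Set SMC = demand: 6.63 + 1.41q = 41.48 - 1.44q → q* = 12.2281.
Consumer price on the demand curve at q*: 41.48 − 1.44×12.2281 = 23.8715.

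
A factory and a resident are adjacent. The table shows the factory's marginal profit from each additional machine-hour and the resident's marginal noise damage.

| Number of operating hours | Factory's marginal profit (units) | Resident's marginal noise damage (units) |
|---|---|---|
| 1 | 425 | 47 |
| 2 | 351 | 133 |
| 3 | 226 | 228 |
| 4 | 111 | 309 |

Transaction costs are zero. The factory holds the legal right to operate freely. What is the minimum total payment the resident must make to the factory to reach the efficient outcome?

337

Left alone the factory would choose level 4 (marginal profit stays positive).
Efficient level: k* = 2 (marginal profit ≥ marginal noise damage through 2).
The resident must at least cover the factory's forgone profit from cutting 4→2: 226 + 111 = 337.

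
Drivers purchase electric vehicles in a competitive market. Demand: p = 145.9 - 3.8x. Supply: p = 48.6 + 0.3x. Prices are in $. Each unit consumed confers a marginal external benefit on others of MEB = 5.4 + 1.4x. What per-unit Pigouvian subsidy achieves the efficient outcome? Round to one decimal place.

subsidy = $58.7 per unit

Social marginal benefit = demand + MEB = 151.3 - 2.4x.
Set SMB = MC: 151.3 - 2.4x = 48.6 + 0.3x → x* = 38.0370.
The Pigouvian subsidy equals MEB at x*: 5.4 + 1.4×38.0370 = 58.6518.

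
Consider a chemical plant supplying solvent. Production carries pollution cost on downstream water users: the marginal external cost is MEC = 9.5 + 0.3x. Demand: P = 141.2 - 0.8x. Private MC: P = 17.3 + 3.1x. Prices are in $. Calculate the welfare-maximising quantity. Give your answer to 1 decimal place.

Social marginal cost = private MC + MEC = 26.8 + 3.4x.
Set SMC = demand: 26.8 + 3.4x = 141.2 - 0.8x → x* = 27.2381.

x* = 27.2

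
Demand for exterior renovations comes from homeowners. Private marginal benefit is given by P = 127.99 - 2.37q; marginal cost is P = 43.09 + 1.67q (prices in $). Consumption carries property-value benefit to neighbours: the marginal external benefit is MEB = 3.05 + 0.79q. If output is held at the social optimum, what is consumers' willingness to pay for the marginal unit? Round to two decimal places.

P = $63.85

Social marginal benefit = demand + MEB = 131.04 - 1.58q.
Set SMB = MC: 131.04 - 1.58q = 43.09 + 1.67q → q* = 27.0615.
Consumer price on the demand curve at q*: 127.99 − 2.37×27.0615 = 63.8542.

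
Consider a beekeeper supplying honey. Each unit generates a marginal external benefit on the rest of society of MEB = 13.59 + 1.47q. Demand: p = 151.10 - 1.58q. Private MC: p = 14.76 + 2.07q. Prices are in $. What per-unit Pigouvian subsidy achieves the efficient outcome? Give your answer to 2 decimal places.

Social marginal cost = private MC − MEB = 1.17 + 0.60q.
Set SMC = demand: 1.17 + 0.60q = 151.10 - 1.58q → q* = 68.7752.
The Pigouvian subsidy equals MEB at q*: 13.59 + 1.47×68.7752 = 114.6895.

subsidy = $114.69 per unit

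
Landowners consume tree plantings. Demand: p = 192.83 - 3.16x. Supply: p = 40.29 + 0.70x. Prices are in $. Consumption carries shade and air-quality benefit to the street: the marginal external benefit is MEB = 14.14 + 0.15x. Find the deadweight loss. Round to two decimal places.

Market equilibrium (private): 40.29 + 0.70x = 192.83 - 3.16x → x_m = 39.5181.
Social marginal benefit = demand + MEB = 206.97 - 3.01x.
Set SMB = MC: 206.97 - 3.01x = 40.29 + 0.70x → x* = 44.9272.
Height of the DWL triangle at x_m is SMB(x_m) − MC(x_m) = MEB(x_m) = 20.0677.
DWL = ½ × 5.4091 × 20.0677 = 54.2741.

DWL = $54.27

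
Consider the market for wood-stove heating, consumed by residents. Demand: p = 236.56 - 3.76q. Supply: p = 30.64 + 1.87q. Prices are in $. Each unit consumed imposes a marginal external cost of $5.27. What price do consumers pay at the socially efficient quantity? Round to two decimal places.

Social marginal benefit = demand − MEC = 231.29 - 3.76q.
Set SMB = MC: 231.29 - 3.76q = 30.64 + 1.87q → q* = 35.6394.
Consumer price on the demand curve at q*: 236.56 − 3.76×35.6394 = 102.5559.

P = $102.56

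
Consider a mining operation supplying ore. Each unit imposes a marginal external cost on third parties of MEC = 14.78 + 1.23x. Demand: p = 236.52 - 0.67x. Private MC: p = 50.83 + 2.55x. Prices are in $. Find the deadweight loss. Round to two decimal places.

DWL = $825.44

Market equilibrium (private): 50.83 + 2.55x = 236.52 - 0.67x → x_m = 57.6677.
Social marginal cost = private MC + MEC = 65.61 + 3.78x.
Set SMC = demand: 65.61 + 3.78x = 236.52 - 0.67x → x* = 38.4067.
The loss is the area between SMC and demand from x* to x_m; with linear curves that's a triangle of height MEC(x_m).
DWL = ½ × 19.2610 × 85.7113 = 825.4427.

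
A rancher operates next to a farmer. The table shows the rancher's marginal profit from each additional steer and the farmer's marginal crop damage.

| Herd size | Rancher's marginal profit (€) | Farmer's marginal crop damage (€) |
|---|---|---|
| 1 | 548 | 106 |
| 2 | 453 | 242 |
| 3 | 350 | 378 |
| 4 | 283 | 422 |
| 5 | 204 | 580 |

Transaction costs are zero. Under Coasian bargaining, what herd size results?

Bargaining reaches the level where marginal profit last exceeds marginal crop damage.
That holds through level 2 (453 ≥ 242) but not at 3 (350 < 378).

2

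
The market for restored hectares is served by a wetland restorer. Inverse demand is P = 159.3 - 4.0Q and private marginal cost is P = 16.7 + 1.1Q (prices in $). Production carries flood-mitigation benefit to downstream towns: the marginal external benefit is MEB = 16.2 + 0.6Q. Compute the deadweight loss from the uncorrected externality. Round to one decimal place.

DWL = $120.8

Market equilibrium (private): 16.7 + 1.1Q = 159.3 - 4.0Q → Q_m = 27.9608.
Social marginal cost = private MC − MEB = 0.5 + 0.5Q.
Set SMC = demand: 0.5 + 0.5Q = 159.3 - 4.0Q → Q* = 35.2889.
Height of the DWL triangle at Q_m is demand(Q_m) − SMC(Q_m) = MEB(Q_m) = 32.9765.
DWL = ½ × 7.3281 × 32.9765 = 120.8275.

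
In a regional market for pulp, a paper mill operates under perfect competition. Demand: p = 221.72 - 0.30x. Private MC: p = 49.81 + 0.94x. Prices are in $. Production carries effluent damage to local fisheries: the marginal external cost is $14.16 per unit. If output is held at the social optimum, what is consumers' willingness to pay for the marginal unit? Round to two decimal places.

P = $183.55

Social marginal cost = private MC + MEC = 63.97 + 0.94x.
Set SMC = demand: 63.97 + 0.94x = 221.72 - 0.30x → x* = 127.2177.
Consumer price on the demand curve at x*: 221.72 − 0.30×127.2177 = 183.5547.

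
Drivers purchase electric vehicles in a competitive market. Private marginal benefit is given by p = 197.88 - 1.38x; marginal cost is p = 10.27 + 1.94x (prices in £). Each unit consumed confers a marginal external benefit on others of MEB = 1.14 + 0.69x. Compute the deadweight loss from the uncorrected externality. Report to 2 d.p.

DWL = £306.18

Market equilibrium (private): 10.27 + 1.94x = 197.88 - 1.38x → x_m = 56.5090.
Social marginal benefit = demand + MEB = 199.02 - 0.69x.
Set SMB = MC: 199.02 - 0.69x = 10.27 + 1.94x → x* = 71.7681.
Between x* and x_m the wedge SMB − MC runs linearly from 0 to MEB(x_m), so the loss is a triangle.
DWL = ½ × 15.2591 × 40.1312 = 306.1830.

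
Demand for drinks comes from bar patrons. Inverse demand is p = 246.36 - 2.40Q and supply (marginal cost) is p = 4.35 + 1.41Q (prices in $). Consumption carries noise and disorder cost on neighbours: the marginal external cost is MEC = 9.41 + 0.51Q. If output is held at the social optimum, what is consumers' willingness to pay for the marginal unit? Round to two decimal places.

P = $117.14

Social marginal benefit = demand − MEC = 236.95 - 2.91Q.
Set SMB = MC: 236.95 - 2.91Q = 4.35 + 1.41Q → Q* = 53.8426.
Consumer price on the demand curve at Q*: 246.36 − 2.40×53.8426 = 117.1378.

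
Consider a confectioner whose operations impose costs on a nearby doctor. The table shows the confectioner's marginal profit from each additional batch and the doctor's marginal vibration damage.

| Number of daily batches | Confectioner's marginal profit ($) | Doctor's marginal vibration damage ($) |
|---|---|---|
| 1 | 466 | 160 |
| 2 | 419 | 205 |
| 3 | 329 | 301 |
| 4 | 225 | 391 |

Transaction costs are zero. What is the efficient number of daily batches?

Bargaining reaches the level where marginal profit last exceeds marginal vibration damage.
That holds through level 3 (329 ≥ 301) but not at 4 (225 < 391).

3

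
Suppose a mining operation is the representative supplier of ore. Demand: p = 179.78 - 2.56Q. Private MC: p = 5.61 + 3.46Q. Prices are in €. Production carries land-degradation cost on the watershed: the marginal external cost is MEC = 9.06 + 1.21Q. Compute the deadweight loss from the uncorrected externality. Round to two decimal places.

Market equilibrium (private): 5.61 + 3.46Q = 179.78 - 2.56Q → Q_m = 28.9319.
Social marginal cost = private MC + MEC = 14.67 + 4.67Q.
Set SMC = demand: 14.67 + 4.67Q = 179.78 - 2.56Q → Q* = 22.8368.
Height of the DWL triangle at Q_m is SMC(Q_m) − demand(Q_m) = MEC(Q_m) = 44.0676.
DWL = ½ × 6.0951 × 44.0676 = 134.2982.

DWL = €134.30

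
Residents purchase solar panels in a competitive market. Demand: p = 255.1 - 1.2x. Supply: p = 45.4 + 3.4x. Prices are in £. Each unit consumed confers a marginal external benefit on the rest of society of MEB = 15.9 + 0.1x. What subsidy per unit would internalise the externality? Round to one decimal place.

Social marginal benefit = demand + MEB = 271.0 - 1.1x.
Set SMB = MC: 271.0 - 1.1x = 45.4 + 3.4x → x* = 50.1333.
The Pigouvian subsidy equals MEB at x*: 15.9 + 0.1×50.1333 = 20.9133.

subsidy = £20.9 per unit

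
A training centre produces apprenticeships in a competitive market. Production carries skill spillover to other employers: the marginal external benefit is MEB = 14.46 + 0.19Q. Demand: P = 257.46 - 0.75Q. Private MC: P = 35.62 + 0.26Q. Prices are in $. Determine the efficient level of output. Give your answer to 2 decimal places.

Social marginal cost = private MC − MEB = 21.16 + 0.07Q.
Set SMC = demand: 21.16 + 0.07Q = 257.46 - 0.75Q → Q* = 288.1707.

Q* = 288.17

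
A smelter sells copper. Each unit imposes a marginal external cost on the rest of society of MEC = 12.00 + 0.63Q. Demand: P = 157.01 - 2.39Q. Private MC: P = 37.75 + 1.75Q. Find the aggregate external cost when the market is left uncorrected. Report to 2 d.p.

Market equilibrium (private): 37.75 + 1.75Q = 157.01 - 2.39Q → Q_m = 28.8068.
Total external cost = ∫₀^{Q_m} (12.00 + 0.63Q) dQ = 12.00×28.8068 + ½×0.63×28.8068² = 607.0786.

607.08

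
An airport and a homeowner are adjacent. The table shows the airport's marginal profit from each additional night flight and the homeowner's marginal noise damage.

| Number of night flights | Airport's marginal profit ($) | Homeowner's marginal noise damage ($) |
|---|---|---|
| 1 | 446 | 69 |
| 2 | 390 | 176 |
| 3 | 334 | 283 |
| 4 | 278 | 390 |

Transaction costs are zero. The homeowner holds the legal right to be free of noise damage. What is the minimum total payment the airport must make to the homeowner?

Efficient level: marginal profit ≥ marginal noise damage through level 3, so k* = 3.
With the homeowner holding the right, the airport must at least compensate total damage at k*: 69 + 176 + 283 = 528.

$528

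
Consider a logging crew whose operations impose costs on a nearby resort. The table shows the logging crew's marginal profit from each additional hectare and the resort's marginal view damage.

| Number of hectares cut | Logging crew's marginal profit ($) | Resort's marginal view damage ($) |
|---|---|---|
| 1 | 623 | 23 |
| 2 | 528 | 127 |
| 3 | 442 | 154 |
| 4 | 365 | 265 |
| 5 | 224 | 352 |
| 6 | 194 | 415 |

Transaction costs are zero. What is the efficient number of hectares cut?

Bargaining reaches the level where marginal profit last exceeds marginal view damage.
That holds through level 4 (365 ≥ 265) but not at 5 (224 < 352).

4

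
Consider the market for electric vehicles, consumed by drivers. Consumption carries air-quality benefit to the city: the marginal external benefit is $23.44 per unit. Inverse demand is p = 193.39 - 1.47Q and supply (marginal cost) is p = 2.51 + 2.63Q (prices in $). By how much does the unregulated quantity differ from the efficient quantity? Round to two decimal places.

Market equilibrium (private): 2.51 + 2.63Q = 193.39 - 1.47Q → Q_m = 46.5561.
Social marginal benefit = demand + MEB = 216.83 - 1.47Q.
Set SMB = MC: 216.83 - 1.47Q = 2.51 + 2.63Q → Q* = 52.2732.
Gap = |46.5561 − 52.2732| = 5.7171.

5.72 units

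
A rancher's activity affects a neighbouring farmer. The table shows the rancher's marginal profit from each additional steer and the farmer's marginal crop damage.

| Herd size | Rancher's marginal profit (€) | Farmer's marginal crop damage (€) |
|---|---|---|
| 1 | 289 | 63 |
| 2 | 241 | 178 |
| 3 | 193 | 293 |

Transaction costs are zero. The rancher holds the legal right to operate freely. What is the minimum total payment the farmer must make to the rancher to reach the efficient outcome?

Left alone the rancher would choose level 3 (marginal profit stays positive).
Efficient level: k* = 2 (marginal profit ≥ marginal crop damage through 2).
The farmer must at least cover the rancher's forgone profit from cutting 3→2: 193 = 193.

€193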